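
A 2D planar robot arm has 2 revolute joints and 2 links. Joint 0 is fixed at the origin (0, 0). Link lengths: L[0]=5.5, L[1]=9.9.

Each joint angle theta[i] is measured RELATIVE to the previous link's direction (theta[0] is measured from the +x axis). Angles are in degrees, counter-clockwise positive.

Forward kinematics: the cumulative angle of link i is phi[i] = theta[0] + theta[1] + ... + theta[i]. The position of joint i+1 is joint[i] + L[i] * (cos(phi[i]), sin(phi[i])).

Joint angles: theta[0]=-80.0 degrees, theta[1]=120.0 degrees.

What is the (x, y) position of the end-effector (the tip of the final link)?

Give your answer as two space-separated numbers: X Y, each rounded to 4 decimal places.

Answer: 8.5389 0.9472

Derivation:
joint[0] = (0.0000, 0.0000)  (base)
link 0: phi[0] = -80 = -80 deg
  cos(-80 deg) = 0.1736, sin(-80 deg) = -0.9848
  joint[1] = (0.0000, 0.0000) + 5.5 * (0.1736, -0.9848) = (0.0000 + 0.9551, 0.0000 + -5.4164) = (0.9551, -5.4164)
link 1: phi[1] = -80 + 120 = 40 deg
  cos(40 deg) = 0.7660, sin(40 deg) = 0.6428
  joint[2] = (0.9551, -5.4164) + 9.9 * (0.7660, 0.6428) = (0.9551 + 7.5838, -5.4164 + 6.3636) = (8.5389, 0.9472)
End effector: (8.5389, 0.9472)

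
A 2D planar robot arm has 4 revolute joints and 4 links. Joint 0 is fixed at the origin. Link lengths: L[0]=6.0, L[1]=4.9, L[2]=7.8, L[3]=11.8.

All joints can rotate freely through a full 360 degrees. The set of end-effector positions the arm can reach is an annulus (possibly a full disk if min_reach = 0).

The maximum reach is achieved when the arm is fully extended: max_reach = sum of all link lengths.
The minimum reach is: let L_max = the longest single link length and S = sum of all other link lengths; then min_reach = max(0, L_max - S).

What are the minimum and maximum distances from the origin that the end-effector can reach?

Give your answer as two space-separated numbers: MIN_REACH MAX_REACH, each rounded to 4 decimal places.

Link lengths: [6.0, 4.9, 7.8, 11.8]
max_reach = 6 + 4.9 + 7.8 + 11.8 = 30.5
L_max = max([6.0, 4.9, 7.8, 11.8]) = 11.8
S (sum of others) = 30.5 - 11.8 = 18.7
min_reach = max(0, 11.8 - 18.7) = max(0, -6.9) = 0

Answer: 0.0000 30.5000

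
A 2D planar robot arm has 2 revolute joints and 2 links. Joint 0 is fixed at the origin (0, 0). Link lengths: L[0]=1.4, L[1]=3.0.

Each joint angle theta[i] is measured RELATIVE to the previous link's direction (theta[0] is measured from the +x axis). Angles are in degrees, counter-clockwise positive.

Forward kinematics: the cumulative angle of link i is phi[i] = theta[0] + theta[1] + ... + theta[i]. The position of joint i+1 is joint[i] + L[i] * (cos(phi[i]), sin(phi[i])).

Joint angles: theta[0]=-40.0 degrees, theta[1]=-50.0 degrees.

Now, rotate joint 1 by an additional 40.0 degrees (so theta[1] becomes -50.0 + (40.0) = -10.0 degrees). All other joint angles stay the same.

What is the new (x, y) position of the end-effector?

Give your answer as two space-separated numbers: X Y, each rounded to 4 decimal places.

joint[0] = (0.0000, 0.0000)  (base)
link 0: phi[0] = -40 = -40 deg
  cos(-40 deg) = 0.7660, sin(-40 deg) = -0.6428
  joint[1] = (0.0000, 0.0000) + 1.4 * (0.7660, -0.6428) = (0.0000 + 1.0725, 0.0000 + -0.8999) = (1.0725, -0.8999)
link 1: phi[1] = -40 + -10 = -50 deg
  cos(-50 deg) = 0.6428, sin(-50 deg) = -0.7660
  joint[2] = (1.0725, -0.8999) + 3 * (0.6428, -0.7660) = (1.0725 + 1.9284, -0.8999 + -2.2981) = (3.0008, -3.1980)
End effector: (3.0008, -3.1980)

Answer: 3.0008 -3.1980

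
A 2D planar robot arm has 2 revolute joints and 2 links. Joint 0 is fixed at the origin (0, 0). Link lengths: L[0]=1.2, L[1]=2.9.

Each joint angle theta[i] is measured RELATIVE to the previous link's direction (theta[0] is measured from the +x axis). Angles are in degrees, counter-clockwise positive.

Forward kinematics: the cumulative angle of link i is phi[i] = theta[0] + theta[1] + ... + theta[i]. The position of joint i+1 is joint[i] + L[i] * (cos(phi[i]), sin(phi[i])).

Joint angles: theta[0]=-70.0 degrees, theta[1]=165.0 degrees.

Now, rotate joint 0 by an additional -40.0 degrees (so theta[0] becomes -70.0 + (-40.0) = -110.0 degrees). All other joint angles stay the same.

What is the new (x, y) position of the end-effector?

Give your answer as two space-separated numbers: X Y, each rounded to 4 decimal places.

joint[0] = (0.0000, 0.0000)  (base)
link 0: phi[0] = -110 = -110 deg
  cos(-110 deg) = -0.3420, sin(-110 deg) = -0.9397
  joint[1] = (0.0000, 0.0000) + 1.2 * (-0.3420, -0.9397) = (0.0000 + -0.4104, 0.0000 + -1.1276) = (-0.4104, -1.1276)
link 1: phi[1] = -110 + 165 = 55 deg
  cos(55 deg) = 0.5736, sin(55 deg) = 0.8192
  joint[2] = (-0.4104, -1.1276) + 2.9 * (0.5736, 0.8192) = (-0.4104 + 1.6634, -1.1276 + 2.3755) = (1.2529, 1.2479)
End effector: (1.2529, 1.2479)

Answer: 1.2529 1.2479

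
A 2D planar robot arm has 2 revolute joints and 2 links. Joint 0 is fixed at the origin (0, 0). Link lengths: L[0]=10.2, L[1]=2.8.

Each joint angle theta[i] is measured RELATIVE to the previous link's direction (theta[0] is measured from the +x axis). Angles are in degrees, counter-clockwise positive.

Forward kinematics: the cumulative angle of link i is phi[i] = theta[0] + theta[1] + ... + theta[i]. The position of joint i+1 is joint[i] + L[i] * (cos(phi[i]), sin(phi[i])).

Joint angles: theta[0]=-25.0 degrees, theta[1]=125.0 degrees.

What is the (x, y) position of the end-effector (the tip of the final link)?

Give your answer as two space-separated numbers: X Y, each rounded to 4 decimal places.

joint[0] = (0.0000, 0.0000)  (base)
link 0: phi[0] = -25 = -25 deg
  cos(-25 deg) = 0.9063, sin(-25 deg) = -0.4226
  joint[1] = (0.0000, 0.0000) + 10.2 * (0.9063, -0.4226) = (0.0000 + 9.2443, 0.0000 + -4.3107) = (9.2443, -4.3107)
link 1: phi[1] = -25 + 125 = 100 deg
  cos(100 deg) = -0.1736, sin(100 deg) = 0.9848
  joint[2] = (9.2443, -4.3107) + 2.8 * (-0.1736, 0.9848) = (9.2443 + -0.4862, -4.3107 + 2.7575) = (8.7581, -1.5532)
End effector: (8.7581, -1.5532)

Answer: 8.7581 -1.5532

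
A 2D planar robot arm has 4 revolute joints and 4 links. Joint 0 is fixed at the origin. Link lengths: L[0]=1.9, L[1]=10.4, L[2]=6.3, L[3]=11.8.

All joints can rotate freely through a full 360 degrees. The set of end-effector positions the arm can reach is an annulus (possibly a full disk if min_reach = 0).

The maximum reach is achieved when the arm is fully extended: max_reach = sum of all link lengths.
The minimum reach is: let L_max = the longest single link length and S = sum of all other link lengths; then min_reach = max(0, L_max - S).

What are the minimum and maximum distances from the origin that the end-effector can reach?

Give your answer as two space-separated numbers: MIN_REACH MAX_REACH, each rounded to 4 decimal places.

Link lengths: [1.9, 10.4, 6.3, 11.8]
max_reach = 1.9 + 10.4 + 6.3 + 11.8 = 30.4
L_max = max([1.9, 10.4, 6.3, 11.8]) = 11.8
S (sum of others) = 30.4 - 11.8 = 18.6
min_reach = max(0, 11.8 - 18.6) = max(0, -6.8) = 0

Answer: 0.0000 30.4000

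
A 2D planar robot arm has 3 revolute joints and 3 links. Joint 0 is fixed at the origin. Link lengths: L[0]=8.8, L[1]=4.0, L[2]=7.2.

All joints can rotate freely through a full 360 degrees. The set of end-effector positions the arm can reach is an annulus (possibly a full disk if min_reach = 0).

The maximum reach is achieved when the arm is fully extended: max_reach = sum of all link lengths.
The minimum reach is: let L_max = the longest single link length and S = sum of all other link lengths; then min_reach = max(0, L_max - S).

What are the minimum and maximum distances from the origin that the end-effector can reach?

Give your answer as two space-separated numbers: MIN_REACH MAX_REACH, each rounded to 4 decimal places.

Answer: 0.0000 20.0000

Derivation:
Link lengths: [8.8, 4.0, 7.2]
max_reach = 8.8 + 4 + 7.2 = 20
L_max = max([8.8, 4.0, 7.2]) = 8.8
S (sum of others) = 20 - 8.8 = 11.2
min_reach = max(0, 8.8 - 11.2) = max(0, -2.4) = 0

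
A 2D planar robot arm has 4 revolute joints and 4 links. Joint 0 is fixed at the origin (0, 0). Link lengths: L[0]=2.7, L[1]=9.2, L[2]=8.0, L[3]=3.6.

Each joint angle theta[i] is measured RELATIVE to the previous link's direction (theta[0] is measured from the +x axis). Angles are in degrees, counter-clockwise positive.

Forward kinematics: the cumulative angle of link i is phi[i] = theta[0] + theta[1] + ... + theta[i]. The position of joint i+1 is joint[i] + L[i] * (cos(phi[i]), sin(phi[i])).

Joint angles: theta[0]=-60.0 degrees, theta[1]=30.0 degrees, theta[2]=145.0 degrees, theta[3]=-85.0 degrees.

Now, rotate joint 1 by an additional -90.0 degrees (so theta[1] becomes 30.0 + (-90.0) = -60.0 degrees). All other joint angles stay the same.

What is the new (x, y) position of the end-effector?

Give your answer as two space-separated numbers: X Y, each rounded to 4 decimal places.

Answer: 5.8005 -10.0424

Derivation:
joint[0] = (0.0000, 0.0000)  (base)
link 0: phi[0] = -60 = -60 deg
  cos(-60 deg) = 0.5000, sin(-60 deg) = -0.8660
  joint[1] = (0.0000, 0.0000) + 2.7 * (0.5000, -0.8660) = (0.0000 + 1.3500, 0.0000 + -2.3383) = (1.3500, -2.3383)
link 1: phi[1] = -60 + -60 = -120 deg
  cos(-120 deg) = -0.5000, sin(-120 deg) = -0.8660
  joint[2] = (1.3500, -2.3383) + 9.2 * (-0.5000, -0.8660) = (1.3500 + -4.6000, -2.3383 + -7.9674) = (-3.2500, -10.3057)
link 2: phi[2] = -60 + -60 + 145 = 25 deg
  cos(25 deg) = 0.9063, sin(25 deg) = 0.4226
  joint[3] = (-3.2500, -10.3057) + 8 * (0.9063, 0.4226) = (-3.2500 + 7.2505, -10.3057 + 3.3809) = (4.0005, -6.9248)
link 3: phi[3] = -60 + -60 + 145 + -85 = -60 deg
  cos(-60 deg) = 0.5000, sin(-60 deg) = -0.8660
  joint[4] = (4.0005, -6.9248) + 3.6 * (0.5000, -0.8660) = (4.0005 + 1.8000, -6.9248 + -3.1177) = (5.8005, -10.0424)
End effector: (5.8005, -10.0424)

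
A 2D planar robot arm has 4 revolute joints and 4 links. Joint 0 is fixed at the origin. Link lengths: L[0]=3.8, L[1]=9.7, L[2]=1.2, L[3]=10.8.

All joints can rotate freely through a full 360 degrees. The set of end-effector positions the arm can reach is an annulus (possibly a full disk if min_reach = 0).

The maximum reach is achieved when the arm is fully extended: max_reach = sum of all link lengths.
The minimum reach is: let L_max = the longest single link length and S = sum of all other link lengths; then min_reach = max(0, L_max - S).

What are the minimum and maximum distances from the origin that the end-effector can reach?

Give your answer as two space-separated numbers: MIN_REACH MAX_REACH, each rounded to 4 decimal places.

Link lengths: [3.8, 9.7, 1.2, 10.8]
max_reach = 3.8 + 9.7 + 1.2 + 10.8 = 25.5
L_max = max([3.8, 9.7, 1.2, 10.8]) = 10.8
S (sum of others) = 25.5 - 10.8 = 14.7
min_reach = max(0, 10.8 - 14.7) = max(0, -3.9) = 0

Answer: 0.0000 25.5000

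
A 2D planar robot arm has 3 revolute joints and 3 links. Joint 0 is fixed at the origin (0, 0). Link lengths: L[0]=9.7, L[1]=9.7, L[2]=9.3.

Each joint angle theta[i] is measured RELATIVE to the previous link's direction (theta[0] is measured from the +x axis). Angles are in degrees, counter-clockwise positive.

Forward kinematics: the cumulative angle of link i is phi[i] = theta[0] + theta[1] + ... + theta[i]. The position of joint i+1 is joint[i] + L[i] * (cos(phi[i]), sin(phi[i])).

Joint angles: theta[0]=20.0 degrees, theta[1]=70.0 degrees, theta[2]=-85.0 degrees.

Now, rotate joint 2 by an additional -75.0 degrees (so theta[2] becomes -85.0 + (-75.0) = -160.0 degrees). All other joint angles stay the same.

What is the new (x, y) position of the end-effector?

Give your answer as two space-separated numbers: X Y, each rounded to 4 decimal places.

Answer: 12.2958 4.2785

Derivation:
joint[0] = (0.0000, 0.0000)  (base)
link 0: phi[0] = 20 = 20 deg
  cos(20 deg) = 0.9397, sin(20 deg) = 0.3420
  joint[1] = (0.0000, 0.0000) + 9.7 * (0.9397, 0.3420) = (0.0000 + 9.1150, 0.0000 + 3.3176) = (9.1150, 3.3176)
link 1: phi[1] = 20 + 70 = 90 deg
  cos(90 deg) = 0.0000, sin(90 deg) = 1.0000
  joint[2] = (9.1150, 3.3176) + 9.7 * (0.0000, 1.0000) = (9.1150 + 0.0000, 3.3176 + 9.7000) = (9.1150, 13.0176)
link 2: phi[2] = 20 + 70 + -160 = -70 deg
  cos(-70 deg) = 0.3420, sin(-70 deg) = -0.9397
  joint[3] = (9.1150, 13.0176) + 9.3 * (0.3420, -0.9397) = (9.1150 + 3.1808, 13.0176 + -8.7391) = (12.2958, 4.2785)
End effector: (12.2958, 4.2785)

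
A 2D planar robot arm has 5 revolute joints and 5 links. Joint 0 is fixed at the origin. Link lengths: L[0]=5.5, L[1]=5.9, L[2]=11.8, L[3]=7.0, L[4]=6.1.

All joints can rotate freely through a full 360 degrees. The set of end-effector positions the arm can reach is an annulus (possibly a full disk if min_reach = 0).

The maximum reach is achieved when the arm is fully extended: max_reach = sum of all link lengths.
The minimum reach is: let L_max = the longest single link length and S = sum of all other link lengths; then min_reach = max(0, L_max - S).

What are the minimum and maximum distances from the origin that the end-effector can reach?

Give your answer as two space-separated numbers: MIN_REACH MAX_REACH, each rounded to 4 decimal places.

Answer: 0.0000 36.3000

Derivation:
Link lengths: [5.5, 5.9, 11.8, 7.0, 6.1]
max_reach = 5.5 + 5.9 + 11.8 + 7 + 6.1 = 36.3
L_max = max([5.5, 5.9, 11.8, 7.0, 6.1]) = 11.8
S (sum of others) = 36.3 - 11.8 = 24.5
min_reach = max(0, 11.8 - 24.5) = max(0, -12.7) = 0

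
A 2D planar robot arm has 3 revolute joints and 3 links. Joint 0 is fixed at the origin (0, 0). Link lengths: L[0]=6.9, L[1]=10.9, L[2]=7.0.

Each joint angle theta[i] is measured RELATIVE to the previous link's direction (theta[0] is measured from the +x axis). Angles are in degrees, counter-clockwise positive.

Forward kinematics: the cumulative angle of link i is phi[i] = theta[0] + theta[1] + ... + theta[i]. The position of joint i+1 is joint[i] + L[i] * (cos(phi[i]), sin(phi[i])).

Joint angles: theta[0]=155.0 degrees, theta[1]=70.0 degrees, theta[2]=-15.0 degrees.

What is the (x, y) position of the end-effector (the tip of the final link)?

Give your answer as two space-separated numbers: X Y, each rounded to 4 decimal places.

Answer: -20.0232 -8.2914

Derivation:
joint[0] = (0.0000, 0.0000)  (base)
link 0: phi[0] = 155 = 155 deg
  cos(155 deg) = -0.9063, sin(155 deg) = 0.4226
  joint[1] = (0.0000, 0.0000) + 6.9 * (-0.9063, 0.4226) = (0.0000 + -6.2535, 0.0000 + 2.9161) = (-6.2535, 2.9161)
link 1: phi[1] = 155 + 70 = 225 deg
  cos(225 deg) = -0.7071, sin(225 deg) = -0.7071
  joint[2] = (-6.2535, 2.9161) + 10.9 * (-0.7071, -0.7071) = (-6.2535 + -7.7075, 2.9161 + -7.7075) = (-13.9610, -4.7914)
link 2: phi[2] = 155 + 70 + -15 = 210 deg
  cos(210 deg) = -0.8660, sin(210 deg) = -0.5000
  joint[3] = (-13.9610, -4.7914) + 7 * (-0.8660, -0.5000) = (-13.9610 + -6.0622, -4.7914 + -3.5000) = (-20.0232, -8.2914)
End effector: (-20.0232, -8.2914)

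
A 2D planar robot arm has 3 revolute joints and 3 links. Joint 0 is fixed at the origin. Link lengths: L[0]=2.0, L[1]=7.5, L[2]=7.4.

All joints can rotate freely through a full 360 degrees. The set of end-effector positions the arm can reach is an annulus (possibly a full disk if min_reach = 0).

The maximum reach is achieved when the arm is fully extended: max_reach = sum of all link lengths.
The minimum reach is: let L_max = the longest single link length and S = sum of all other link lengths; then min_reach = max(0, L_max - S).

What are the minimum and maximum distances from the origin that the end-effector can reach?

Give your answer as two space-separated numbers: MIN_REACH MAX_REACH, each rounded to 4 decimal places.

Answer: 0.0000 16.9000

Derivation:
Link lengths: [2.0, 7.5, 7.4]
max_reach = 2 + 7.5 + 7.4 = 16.9
L_max = max([2.0, 7.5, 7.4]) = 7.5
S (sum of others) = 16.9 - 7.5 = 9.4
min_reach = max(0, 7.5 - 9.4) = max(0, -1.9) = 0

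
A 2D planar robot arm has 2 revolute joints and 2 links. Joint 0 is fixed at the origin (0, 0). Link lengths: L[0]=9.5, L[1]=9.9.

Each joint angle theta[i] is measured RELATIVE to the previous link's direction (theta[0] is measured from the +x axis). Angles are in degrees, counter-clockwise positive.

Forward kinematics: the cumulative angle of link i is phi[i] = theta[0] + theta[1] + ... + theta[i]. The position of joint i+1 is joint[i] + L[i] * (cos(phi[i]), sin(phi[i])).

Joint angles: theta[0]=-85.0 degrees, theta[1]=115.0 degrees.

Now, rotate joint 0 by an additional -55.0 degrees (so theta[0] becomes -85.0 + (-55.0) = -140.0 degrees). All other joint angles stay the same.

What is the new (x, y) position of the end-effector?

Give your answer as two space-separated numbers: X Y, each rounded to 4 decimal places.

joint[0] = (0.0000, 0.0000)  (base)
link 0: phi[0] = -140 = -140 deg
  cos(-140 deg) = -0.7660, sin(-140 deg) = -0.6428
  joint[1] = (0.0000, 0.0000) + 9.5 * (-0.7660, -0.6428) = (0.0000 + -7.2774, 0.0000 + -6.1065) = (-7.2774, -6.1065)
link 1: phi[1] = -140 + 115 = -25 deg
  cos(-25 deg) = 0.9063, sin(-25 deg) = -0.4226
  joint[2] = (-7.2774, -6.1065) + 9.9 * (0.9063, -0.4226) = (-7.2774 + 8.9724, -6.1065 + -4.1839) = (1.6950, -10.2904)
End effector: (1.6950, -10.2904)

Answer: 1.6950 -10.2904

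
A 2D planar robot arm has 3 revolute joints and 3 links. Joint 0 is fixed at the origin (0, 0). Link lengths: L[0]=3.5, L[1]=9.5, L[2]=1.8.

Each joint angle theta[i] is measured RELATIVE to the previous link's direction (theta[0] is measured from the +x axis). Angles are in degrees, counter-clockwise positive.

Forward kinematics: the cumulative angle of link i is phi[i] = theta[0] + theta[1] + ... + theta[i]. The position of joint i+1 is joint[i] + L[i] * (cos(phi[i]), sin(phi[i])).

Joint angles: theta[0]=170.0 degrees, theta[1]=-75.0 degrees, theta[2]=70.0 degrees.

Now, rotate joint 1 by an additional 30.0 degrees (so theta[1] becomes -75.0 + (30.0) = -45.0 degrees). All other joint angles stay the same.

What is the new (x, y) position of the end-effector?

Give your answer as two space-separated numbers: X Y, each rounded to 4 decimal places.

Answer: -10.6345 7.9238

Derivation:
joint[0] = (0.0000, 0.0000)  (base)
link 0: phi[0] = 170 = 170 deg
  cos(170 deg) = -0.9848, sin(170 deg) = 0.1736
  joint[1] = (0.0000, 0.0000) + 3.5 * (-0.9848, 0.1736) = (0.0000 + -3.4468, 0.0000 + 0.6078) = (-3.4468, 0.6078)
link 1: phi[1] = 170 + -45 = 125 deg
  cos(125 deg) = -0.5736, sin(125 deg) = 0.8192
  joint[2] = (-3.4468, 0.6078) + 9.5 * (-0.5736, 0.8192) = (-3.4468 + -5.4490, 0.6078 + 7.7819) = (-8.8958, 8.3897)
link 2: phi[2] = 170 + -45 + 70 = 195 deg
  cos(195 deg) = -0.9659, sin(195 deg) = -0.2588
  joint[3] = (-8.8958, 8.3897) + 1.8 * (-0.9659, -0.2588) = (-8.8958 + -1.7387, 8.3897 + -0.4659) = (-10.6345, 7.9238)
End effector: (-10.6345, 7.9238)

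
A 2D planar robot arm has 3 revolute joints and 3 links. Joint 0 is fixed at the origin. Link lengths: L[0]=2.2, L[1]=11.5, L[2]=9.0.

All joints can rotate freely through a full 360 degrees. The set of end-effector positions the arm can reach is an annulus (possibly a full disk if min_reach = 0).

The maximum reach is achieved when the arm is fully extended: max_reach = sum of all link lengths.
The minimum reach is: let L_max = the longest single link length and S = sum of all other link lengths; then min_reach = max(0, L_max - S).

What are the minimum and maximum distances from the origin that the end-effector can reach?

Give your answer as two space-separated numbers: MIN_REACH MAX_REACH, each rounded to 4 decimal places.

Answer: 0.3000 22.7000

Derivation:
Link lengths: [2.2, 11.5, 9.0]
max_reach = 2.2 + 11.5 + 9 = 22.7
L_max = max([2.2, 11.5, 9.0]) = 11.5
S (sum of others) = 22.7 - 11.5 = 11.2
min_reach = max(0, 11.5 - 11.2) = max(0, 0.3) = 0.3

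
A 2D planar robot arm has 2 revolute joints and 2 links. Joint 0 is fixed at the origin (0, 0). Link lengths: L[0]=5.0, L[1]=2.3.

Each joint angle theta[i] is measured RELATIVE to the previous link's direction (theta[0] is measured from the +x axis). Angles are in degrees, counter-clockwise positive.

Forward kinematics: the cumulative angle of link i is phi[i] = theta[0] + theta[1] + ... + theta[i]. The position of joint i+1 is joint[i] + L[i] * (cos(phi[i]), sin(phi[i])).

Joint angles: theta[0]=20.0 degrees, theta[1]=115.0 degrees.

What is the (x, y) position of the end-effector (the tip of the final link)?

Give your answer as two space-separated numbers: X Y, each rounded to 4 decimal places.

Answer: 3.0721 3.3364

Derivation:
joint[0] = (0.0000, 0.0000)  (base)
link 0: phi[0] = 20 = 20 deg
  cos(20 deg) = 0.9397, sin(20 deg) = 0.3420
  joint[1] = (0.0000, 0.0000) + 5 * (0.9397, 0.3420) = (0.0000 + 4.6985, 0.0000 + 1.7101) = (4.6985, 1.7101)
link 1: phi[1] = 20 + 115 = 135 deg
  cos(135 deg) = -0.7071, sin(135 deg) = 0.7071
  joint[2] = (4.6985, 1.7101) + 2.3 * (-0.7071, 0.7071) = (4.6985 + -1.6263, 1.7101 + 1.6263) = (3.0721, 3.3364)
End effector: (3.0721, 3.3364)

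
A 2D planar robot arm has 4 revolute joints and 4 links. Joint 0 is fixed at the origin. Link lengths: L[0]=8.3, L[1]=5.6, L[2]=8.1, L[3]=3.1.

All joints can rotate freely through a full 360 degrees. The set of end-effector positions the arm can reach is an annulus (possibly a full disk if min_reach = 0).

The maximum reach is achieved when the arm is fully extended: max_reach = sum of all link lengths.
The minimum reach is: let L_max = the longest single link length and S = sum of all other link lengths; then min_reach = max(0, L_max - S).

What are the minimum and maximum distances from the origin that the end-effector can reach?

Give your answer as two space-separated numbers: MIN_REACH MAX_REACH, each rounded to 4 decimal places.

Answer: 0.0000 25.1000

Derivation:
Link lengths: [8.3, 5.6, 8.1, 3.1]
max_reach = 8.3 + 5.6 + 8.1 + 3.1 = 25.1
L_max = max([8.3, 5.6, 8.1, 3.1]) = 8.3
S (sum of others) = 25.1 - 8.3 = 16.8
min_reach = max(0, 8.3 - 16.8) = max(0, -8.5) = 0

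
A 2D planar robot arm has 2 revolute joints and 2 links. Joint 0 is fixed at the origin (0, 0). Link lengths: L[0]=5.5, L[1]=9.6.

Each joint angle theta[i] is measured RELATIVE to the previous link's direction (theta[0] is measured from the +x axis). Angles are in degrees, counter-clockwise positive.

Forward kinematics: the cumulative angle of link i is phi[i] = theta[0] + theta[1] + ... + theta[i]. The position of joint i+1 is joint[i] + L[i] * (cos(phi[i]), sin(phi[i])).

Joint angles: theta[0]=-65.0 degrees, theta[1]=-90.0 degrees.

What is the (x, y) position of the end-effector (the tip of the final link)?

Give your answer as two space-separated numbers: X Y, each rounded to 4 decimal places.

joint[0] = (0.0000, 0.0000)  (base)
link 0: phi[0] = -65 = -65 deg
  cos(-65 deg) = 0.4226, sin(-65 deg) = -0.9063
  joint[1] = (0.0000, 0.0000) + 5.5 * (0.4226, -0.9063) = (0.0000 + 2.3244, 0.0000 + -4.9847) = (2.3244, -4.9847)
link 1: phi[1] = -65 + -90 = -155 deg
  cos(-155 deg) = -0.9063, sin(-155 deg) = -0.4226
  joint[2] = (2.3244, -4.9847) + 9.6 * (-0.9063, -0.4226) = (2.3244 + -8.7006, -4.9847 + -4.0571) = (-6.3762, -9.0418)
End effector: (-6.3762, -9.0418)

Answer: -6.3762 -9.0418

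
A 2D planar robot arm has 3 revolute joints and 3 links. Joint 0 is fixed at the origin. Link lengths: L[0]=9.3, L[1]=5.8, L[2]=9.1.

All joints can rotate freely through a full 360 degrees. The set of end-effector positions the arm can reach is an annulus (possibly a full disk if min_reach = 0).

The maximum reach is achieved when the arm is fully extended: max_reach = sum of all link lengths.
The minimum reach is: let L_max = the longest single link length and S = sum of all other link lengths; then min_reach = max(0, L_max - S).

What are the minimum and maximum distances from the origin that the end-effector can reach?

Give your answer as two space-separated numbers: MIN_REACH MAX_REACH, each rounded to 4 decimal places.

Link lengths: [9.3, 5.8, 9.1]
max_reach = 9.3 + 5.8 + 9.1 = 24.2
L_max = max([9.3, 5.8, 9.1]) = 9.3
S (sum of others) = 24.2 - 9.3 = 14.9
min_reach = max(0, 9.3 - 14.9) = max(0, -5.6) = 0

Answer: 0.0000 24.2000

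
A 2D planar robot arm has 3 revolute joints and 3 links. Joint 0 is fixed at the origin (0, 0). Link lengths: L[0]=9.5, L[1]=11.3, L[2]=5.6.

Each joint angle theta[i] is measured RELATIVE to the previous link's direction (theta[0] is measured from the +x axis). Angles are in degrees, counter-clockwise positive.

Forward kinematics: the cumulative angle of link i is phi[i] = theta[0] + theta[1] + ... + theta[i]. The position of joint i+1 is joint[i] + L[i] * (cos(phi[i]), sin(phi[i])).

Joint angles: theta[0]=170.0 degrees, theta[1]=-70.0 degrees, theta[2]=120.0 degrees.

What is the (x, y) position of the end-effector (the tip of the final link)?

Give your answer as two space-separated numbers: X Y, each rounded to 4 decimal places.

joint[0] = (0.0000, 0.0000)  (base)
link 0: phi[0] = 170 = 170 deg
  cos(170 deg) = -0.9848, sin(170 deg) = 0.1736
  joint[1] = (0.0000, 0.0000) + 9.5 * (-0.9848, 0.1736) = (0.0000 + -9.3557, 0.0000 + 1.6497) = (-9.3557, 1.6497)
link 1: phi[1] = 170 + -70 = 100 deg
  cos(100 deg) = -0.1736, sin(100 deg) = 0.9848
  joint[2] = (-9.3557, 1.6497) + 11.3 * (-0.1736, 0.9848) = (-9.3557 + -1.9622, 1.6497 + 11.1283) = (-11.3179, 12.7780)
link 2: phi[2] = 170 + -70 + 120 = 220 deg
  cos(220 deg) = -0.7660, sin(220 deg) = -0.6428
  joint[3] = (-11.3179, 12.7780) + 5.6 * (-0.7660, -0.6428) = (-11.3179 + -4.2898, 12.7780 + -3.5996) = (-15.6077, 9.1784)
End effector: (-15.6077, 9.1784)

Answer: -15.6077 9.1784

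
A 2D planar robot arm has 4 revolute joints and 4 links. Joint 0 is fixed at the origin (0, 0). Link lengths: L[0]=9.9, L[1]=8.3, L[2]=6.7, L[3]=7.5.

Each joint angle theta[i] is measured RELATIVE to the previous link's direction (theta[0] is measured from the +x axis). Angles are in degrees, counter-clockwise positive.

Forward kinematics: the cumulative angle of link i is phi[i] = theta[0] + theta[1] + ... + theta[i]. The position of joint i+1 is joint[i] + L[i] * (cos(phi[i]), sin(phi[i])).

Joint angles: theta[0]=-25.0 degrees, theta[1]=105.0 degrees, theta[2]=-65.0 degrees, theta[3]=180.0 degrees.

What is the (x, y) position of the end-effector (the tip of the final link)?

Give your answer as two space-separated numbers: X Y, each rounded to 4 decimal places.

Answer: 9.6410 3.7829

Derivation:
joint[0] = (0.0000, 0.0000)  (base)
link 0: phi[0] = -25 = -25 deg
  cos(-25 deg) = 0.9063, sin(-25 deg) = -0.4226
  joint[1] = (0.0000, 0.0000) + 9.9 * (0.9063, -0.4226) = (0.0000 + 8.9724, 0.0000 + -4.1839) = (8.9724, -4.1839)
link 1: phi[1] = -25 + 105 = 80 deg
  cos(80 deg) = 0.1736, sin(80 deg) = 0.9848
  joint[2] = (8.9724, -4.1839) + 8.3 * (0.1736, 0.9848) = (8.9724 + 1.4413, -4.1839 + 8.1739) = (10.4137, 3.9900)
link 2: phi[2] = -25 + 105 + -65 = 15 deg
  cos(15 deg) = 0.9659, sin(15 deg) = 0.2588
  joint[3] = (10.4137, 3.9900) + 6.7 * (0.9659, 0.2588) = (10.4137 + 6.4717, 3.9900 + 1.7341) = (16.8854, 5.7241)
link 3: phi[3] = -25 + 105 + -65 + 180 = 195 deg
  cos(195 deg) = -0.9659, sin(195 deg) = -0.2588
  joint[4] = (16.8854, 5.7241) + 7.5 * (-0.9659, -0.2588) = (16.8854 + -7.2444, 5.7241 + -1.9411) = (9.6410, 3.7829)
End effector: (9.6410, 3.7829)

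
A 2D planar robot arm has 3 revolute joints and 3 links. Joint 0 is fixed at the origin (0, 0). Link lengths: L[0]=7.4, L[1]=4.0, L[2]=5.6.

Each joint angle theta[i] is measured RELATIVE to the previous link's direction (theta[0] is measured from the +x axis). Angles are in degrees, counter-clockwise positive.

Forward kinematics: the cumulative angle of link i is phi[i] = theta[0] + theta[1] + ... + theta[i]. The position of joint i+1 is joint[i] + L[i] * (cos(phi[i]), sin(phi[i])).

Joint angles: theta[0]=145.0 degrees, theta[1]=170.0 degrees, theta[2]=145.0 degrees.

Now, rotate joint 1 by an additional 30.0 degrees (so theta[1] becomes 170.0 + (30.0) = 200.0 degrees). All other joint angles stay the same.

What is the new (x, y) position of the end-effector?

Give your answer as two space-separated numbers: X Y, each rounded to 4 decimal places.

joint[0] = (0.0000, 0.0000)  (base)
link 0: phi[0] = 145 = 145 deg
  cos(145 deg) = -0.8192, sin(145 deg) = 0.5736
  joint[1] = (0.0000, 0.0000) + 7.4 * (-0.8192, 0.5736) = (0.0000 + -6.0617, 0.0000 + 4.2445) = (-6.0617, 4.2445)
link 1: phi[1] = 145 + 200 = 345 deg
  cos(345 deg) = 0.9659, sin(345 deg) = -0.2588
  joint[2] = (-6.0617, 4.2445) + 4 * (0.9659, -0.2588) = (-6.0617 + 3.8637, 4.2445 + -1.0353) = (-2.1980, 3.2092)
link 2: phi[2] = 145 + 200 + 145 = 490 deg
  cos(490 deg) = -0.6428, sin(490 deg) = 0.7660
  joint[3] = (-2.1980, 3.2092) + 5.6 * (-0.6428, 0.7660) = (-2.1980 + -3.5996, 3.2092 + 4.2898) = (-5.7976, 7.4990)
End effector: (-5.7976, 7.4990)

Answer: -5.7976 7.4990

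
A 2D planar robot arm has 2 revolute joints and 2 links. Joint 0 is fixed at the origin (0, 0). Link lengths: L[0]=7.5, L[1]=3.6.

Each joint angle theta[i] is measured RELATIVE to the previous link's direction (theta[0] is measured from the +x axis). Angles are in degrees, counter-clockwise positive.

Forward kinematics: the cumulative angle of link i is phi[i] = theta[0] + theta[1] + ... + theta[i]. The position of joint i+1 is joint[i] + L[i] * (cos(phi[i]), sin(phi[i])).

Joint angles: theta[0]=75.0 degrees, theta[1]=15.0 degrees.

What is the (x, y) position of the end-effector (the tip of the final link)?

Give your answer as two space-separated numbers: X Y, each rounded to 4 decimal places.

Answer: 1.9411 10.8444

Derivation:
joint[0] = (0.0000, 0.0000)  (base)
link 0: phi[0] = 75 = 75 deg
  cos(75 deg) = 0.2588, sin(75 deg) = 0.9659
  joint[1] = (0.0000, 0.0000) + 7.5 * (0.2588, 0.9659) = (0.0000 + 1.9411, 0.0000 + 7.2444) = (1.9411, 7.2444)
link 1: phi[1] = 75 + 15 = 90 deg
  cos(90 deg) = 0.0000, sin(90 deg) = 1.0000
  joint[2] = (1.9411, 7.2444) + 3.6 * (0.0000, 1.0000) = (1.9411 + 0.0000, 7.2444 + 3.6000) = (1.9411, 10.8444)
End effector: (1.9411, 10.8444)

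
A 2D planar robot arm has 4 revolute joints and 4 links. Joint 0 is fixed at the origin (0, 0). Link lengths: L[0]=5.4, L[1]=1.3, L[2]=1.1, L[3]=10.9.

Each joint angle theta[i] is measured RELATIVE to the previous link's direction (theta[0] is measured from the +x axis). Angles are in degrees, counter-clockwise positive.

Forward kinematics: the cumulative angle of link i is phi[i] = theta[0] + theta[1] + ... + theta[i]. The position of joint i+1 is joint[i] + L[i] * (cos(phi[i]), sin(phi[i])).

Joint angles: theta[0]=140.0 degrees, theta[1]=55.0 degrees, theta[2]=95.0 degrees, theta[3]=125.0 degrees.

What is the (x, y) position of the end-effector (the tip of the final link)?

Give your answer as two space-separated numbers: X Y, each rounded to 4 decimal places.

joint[0] = (0.0000, 0.0000)  (base)
link 0: phi[0] = 140 = 140 deg
  cos(140 deg) = -0.7660, sin(140 deg) = 0.6428
  joint[1] = (0.0000, 0.0000) + 5.4 * (-0.7660, 0.6428) = (0.0000 + -4.1366, 0.0000 + 3.4711) = (-4.1366, 3.4711)
link 1: phi[1] = 140 + 55 = 195 deg
  cos(195 deg) = -0.9659, sin(195 deg) = -0.2588
  joint[2] = (-4.1366, 3.4711) + 1.3 * (-0.9659, -0.2588) = (-4.1366 + -1.2557, 3.4711 + -0.3365) = (-5.3923, 3.1346)
link 2: phi[2] = 140 + 55 + 95 = 290 deg
  cos(290 deg) = 0.3420, sin(290 deg) = -0.9397
  joint[3] = (-5.3923, 3.1346) + 1.1 * (0.3420, -0.9397) = (-5.3923 + 0.3762, 3.1346 + -1.0337) = (-5.0161, 2.1009)
link 3: phi[3] = 140 + 55 + 95 + 125 = 415 deg
  cos(415 deg) = 0.5736, sin(415 deg) = 0.8192
  joint[4] = (-5.0161, 2.1009) + 10.9 * (0.5736, 0.8192) = (-5.0161 + 6.2520, 2.1009 + 8.9288) = (1.2359, 11.0297)
End effector: (1.2359, 11.0297)

Answer: 1.2359 11.0297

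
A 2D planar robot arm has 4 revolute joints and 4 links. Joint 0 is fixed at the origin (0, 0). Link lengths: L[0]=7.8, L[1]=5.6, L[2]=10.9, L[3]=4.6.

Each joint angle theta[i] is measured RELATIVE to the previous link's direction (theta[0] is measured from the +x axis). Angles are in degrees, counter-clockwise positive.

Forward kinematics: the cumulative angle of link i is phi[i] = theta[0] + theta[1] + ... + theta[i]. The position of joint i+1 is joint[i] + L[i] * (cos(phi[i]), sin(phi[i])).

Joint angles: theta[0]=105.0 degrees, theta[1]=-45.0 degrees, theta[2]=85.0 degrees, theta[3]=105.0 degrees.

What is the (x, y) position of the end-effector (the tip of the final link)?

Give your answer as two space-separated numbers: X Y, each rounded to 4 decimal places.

joint[0] = (0.0000, 0.0000)  (base)
link 0: phi[0] = 105 = 105 deg
  cos(105 deg) = -0.2588, sin(105 deg) = 0.9659
  joint[1] = (0.0000, 0.0000) + 7.8 * (-0.2588, 0.9659) = (0.0000 + -2.0188, 0.0000 + 7.5342) = (-2.0188, 7.5342)
link 1: phi[1] = 105 + -45 = 60 deg
  cos(60 deg) = 0.5000, sin(60 deg) = 0.8660
  joint[2] = (-2.0188, 7.5342) + 5.6 * (0.5000, 0.8660) = (-2.0188 + 2.8000, 7.5342 + 4.8497) = (0.7812, 12.3840)
link 2: phi[2] = 105 + -45 + 85 = 145 deg
  cos(145 deg) = -0.8192, sin(145 deg) = 0.5736
  joint[3] = (0.7812, 12.3840) + 10.9 * (-0.8192, 0.5736) = (0.7812 + -8.9288, 12.3840 + 6.2520) = (-8.1475, 18.6359)
link 3: phi[3] = 105 + -45 + 85 + 105 = 250 deg
  cos(250 deg) = -0.3420, sin(250 deg) = -0.9397
  joint[4] = (-8.1475, 18.6359) + 4.6 * (-0.3420, -0.9397) = (-8.1475 + -1.5733, 18.6359 + -4.3226) = (-9.7208, 14.3134)
End effector: (-9.7208, 14.3134)

Answer: -9.7208 14.3134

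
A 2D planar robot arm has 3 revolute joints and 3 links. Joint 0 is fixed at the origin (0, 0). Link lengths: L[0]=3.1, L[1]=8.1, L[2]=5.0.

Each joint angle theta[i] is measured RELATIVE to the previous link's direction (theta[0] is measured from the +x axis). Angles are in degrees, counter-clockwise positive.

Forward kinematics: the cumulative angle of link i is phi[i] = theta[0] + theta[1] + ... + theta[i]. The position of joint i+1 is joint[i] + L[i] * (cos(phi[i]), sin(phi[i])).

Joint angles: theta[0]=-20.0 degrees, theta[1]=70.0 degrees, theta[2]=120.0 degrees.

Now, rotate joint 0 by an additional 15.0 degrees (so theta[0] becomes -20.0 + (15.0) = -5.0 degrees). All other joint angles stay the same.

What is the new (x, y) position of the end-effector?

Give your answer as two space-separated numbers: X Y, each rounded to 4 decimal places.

Answer: 1.5304 6.6351

Derivation:
joint[0] = (0.0000, 0.0000)  (base)
link 0: phi[0] = -5 = -5 deg
  cos(-5 deg) = 0.9962, sin(-5 deg) = -0.0872
  joint[1] = (0.0000, 0.0000) + 3.1 * (0.9962, -0.0872) = (0.0000 + 3.0882, 0.0000 + -0.2702) = (3.0882, -0.2702)
link 1: phi[1] = -5 + 70 = 65 deg
  cos(65 deg) = 0.4226, sin(65 deg) = 0.9063
  joint[2] = (3.0882, -0.2702) + 8.1 * (0.4226, 0.9063) = (3.0882 + 3.4232, -0.2702 + 7.3411) = (6.5114, 7.0709)
link 2: phi[2] = -5 + 70 + 120 = 185 deg
  cos(185 deg) = -0.9962, sin(185 deg) = -0.0872
  joint[3] = (6.5114, 7.0709) + 5 * (-0.9962, -0.0872) = (6.5114 + -4.9810, 7.0709 + -0.4358) = (1.5304, 6.6351)
End effector: (1.5304, 6.6351)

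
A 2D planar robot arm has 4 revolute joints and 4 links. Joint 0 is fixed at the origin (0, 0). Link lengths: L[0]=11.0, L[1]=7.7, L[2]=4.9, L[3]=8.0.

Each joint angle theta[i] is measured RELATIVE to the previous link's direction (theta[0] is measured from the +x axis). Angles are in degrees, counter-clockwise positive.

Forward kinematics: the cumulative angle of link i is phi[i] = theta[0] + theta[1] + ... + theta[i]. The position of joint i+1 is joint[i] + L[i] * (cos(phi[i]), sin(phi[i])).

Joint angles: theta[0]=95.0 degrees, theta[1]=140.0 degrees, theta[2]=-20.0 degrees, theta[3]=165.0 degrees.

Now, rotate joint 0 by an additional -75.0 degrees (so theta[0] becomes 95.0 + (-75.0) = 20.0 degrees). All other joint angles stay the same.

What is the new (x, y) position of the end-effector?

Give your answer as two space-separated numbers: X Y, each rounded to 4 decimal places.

Answer: 3.9360 2.9922

Derivation:
joint[0] = (0.0000, 0.0000)  (base)
link 0: phi[0] = 20 = 20 deg
  cos(20 deg) = 0.9397, sin(20 deg) = 0.3420
  joint[1] = (0.0000, 0.0000) + 11 * (0.9397, 0.3420) = (0.0000 + 10.3366, 0.0000 + 3.7622) = (10.3366, 3.7622)
link 1: phi[1] = 20 + 140 = 160 deg
  cos(160 deg) = -0.9397, sin(160 deg) = 0.3420
  joint[2] = (10.3366, 3.7622) + 7.7 * (-0.9397, 0.3420) = (10.3366 + -7.2356, 3.7622 + 2.6336) = (3.1010, 6.3958)
link 2: phi[2] = 20 + 140 + -20 = 140 deg
  cos(140 deg) = -0.7660, sin(140 deg) = 0.6428
  joint[3] = (3.1010, 6.3958) + 4.9 * (-0.7660, 0.6428) = (3.1010 + -3.7536, 6.3958 + 3.1497) = (-0.6526, 9.5454)
link 3: phi[3] = 20 + 140 + -20 + 165 = 305 deg
  cos(305 deg) = 0.5736, sin(305 deg) = -0.8192
  joint[4] = (-0.6526, 9.5454) + 8 * (0.5736, -0.8192) = (-0.6526 + 4.5886, 9.5454 + -6.5532) = (3.9360, 2.9922)
End effector: (3.9360, 2.9922)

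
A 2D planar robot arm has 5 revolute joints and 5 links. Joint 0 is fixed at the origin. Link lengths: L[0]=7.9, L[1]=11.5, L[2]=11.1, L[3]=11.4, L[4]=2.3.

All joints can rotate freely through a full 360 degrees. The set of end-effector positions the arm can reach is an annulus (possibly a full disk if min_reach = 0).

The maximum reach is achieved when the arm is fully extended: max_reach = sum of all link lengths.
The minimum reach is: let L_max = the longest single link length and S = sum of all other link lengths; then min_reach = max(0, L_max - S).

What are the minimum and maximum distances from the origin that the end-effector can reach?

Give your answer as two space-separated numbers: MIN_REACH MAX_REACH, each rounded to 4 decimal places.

Answer: 0.0000 44.2000

Derivation:
Link lengths: [7.9, 11.5, 11.1, 11.4, 2.3]
max_reach = 7.9 + 11.5 + 11.1 + 11.4 + 2.3 = 44.2
L_max = max([7.9, 11.5, 11.1, 11.4, 2.3]) = 11.5
S (sum of others) = 44.2 - 11.5 = 32.7
min_reach = max(0, 11.5 - 32.7) = max(0, -21.2) = 0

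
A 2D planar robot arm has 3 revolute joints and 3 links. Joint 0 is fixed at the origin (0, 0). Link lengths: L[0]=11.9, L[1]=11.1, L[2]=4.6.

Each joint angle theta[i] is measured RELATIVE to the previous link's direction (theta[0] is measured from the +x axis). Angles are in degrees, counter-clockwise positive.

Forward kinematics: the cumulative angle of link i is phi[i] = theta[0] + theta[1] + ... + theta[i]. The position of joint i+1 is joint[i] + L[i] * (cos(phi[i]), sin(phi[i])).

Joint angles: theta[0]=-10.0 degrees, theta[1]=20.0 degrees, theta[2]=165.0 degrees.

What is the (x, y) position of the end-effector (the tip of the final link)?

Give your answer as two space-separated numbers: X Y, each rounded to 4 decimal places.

Answer: 18.0681 0.2620

Derivation:
joint[0] = (0.0000, 0.0000)  (base)
link 0: phi[0] = -10 = -10 deg
  cos(-10 deg) = 0.9848, sin(-10 deg) = -0.1736
  joint[1] = (0.0000, 0.0000) + 11.9 * (0.9848, -0.1736) = (0.0000 + 11.7192, 0.0000 + -2.0664) = (11.7192, -2.0664)
link 1: phi[1] = -10 + 20 = 10 deg
  cos(10 deg) = 0.9848, sin(10 deg) = 0.1736
  joint[2] = (11.7192, -2.0664) + 11.1 * (0.9848, 0.1736) = (11.7192 + 10.9314, -2.0664 + 1.9275) = (22.6506, -0.1389)
link 2: phi[2] = -10 + 20 + 165 = 175 deg
  cos(175 deg) = -0.9962, sin(175 deg) = 0.0872
  joint[3] = (22.6506, -0.1389) + 4.6 * (-0.9962, 0.0872) = (22.6506 + -4.5825, -0.1389 + 0.4009) = (18.0681, 0.2620)
End effector: (18.0681, 0.2620)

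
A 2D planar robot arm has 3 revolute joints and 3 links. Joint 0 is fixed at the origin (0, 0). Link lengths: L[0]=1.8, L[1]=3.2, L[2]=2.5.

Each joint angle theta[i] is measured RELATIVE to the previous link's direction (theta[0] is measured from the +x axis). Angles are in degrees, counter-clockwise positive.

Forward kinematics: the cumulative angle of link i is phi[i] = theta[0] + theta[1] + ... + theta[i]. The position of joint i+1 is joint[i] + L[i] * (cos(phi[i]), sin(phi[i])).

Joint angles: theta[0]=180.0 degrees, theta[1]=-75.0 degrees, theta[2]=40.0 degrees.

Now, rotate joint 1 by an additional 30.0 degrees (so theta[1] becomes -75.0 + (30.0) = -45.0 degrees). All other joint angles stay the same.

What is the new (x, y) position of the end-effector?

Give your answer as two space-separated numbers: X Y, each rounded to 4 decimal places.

joint[0] = (0.0000, 0.0000)  (base)
link 0: phi[0] = 180 = 180 deg
  cos(180 deg) = -1.0000, sin(180 deg) = 0.0000
  joint[1] = (0.0000, 0.0000) + 1.8 * (-1.0000, 0.0000) = (0.0000 + -1.8000, 0.0000 + 0.0000) = (-1.8000, 0.0000)
link 1: phi[1] = 180 + -45 = 135 deg
  cos(135 deg) = -0.7071, sin(135 deg) = 0.7071
  joint[2] = (-1.8000, 0.0000) + 3.2 * (-0.7071, 0.7071) = (-1.8000 + -2.2627, 0.0000 + 2.2627) = (-4.0627, 2.2627)
link 2: phi[2] = 180 + -45 + 40 = 175 deg
  cos(175 deg) = -0.9962, sin(175 deg) = 0.0872
  joint[3] = (-4.0627, 2.2627) + 2.5 * (-0.9962, 0.0872) = (-4.0627 + -2.4905, 2.2627 + 0.2179) = (-6.5532, 2.4806)
End effector: (-6.5532, 2.4806)

Answer: -6.5532 2.4806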